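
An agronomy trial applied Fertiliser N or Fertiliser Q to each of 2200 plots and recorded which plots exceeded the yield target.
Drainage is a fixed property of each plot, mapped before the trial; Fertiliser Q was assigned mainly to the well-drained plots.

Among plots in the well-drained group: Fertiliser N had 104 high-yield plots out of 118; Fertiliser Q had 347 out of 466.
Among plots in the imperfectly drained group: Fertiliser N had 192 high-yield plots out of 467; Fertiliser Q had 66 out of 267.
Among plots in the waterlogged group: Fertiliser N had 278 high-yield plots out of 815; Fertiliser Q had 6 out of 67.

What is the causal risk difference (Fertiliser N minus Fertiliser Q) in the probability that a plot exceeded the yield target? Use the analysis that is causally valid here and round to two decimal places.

Within every field drainage level Fertiliser N has the higher rate, yet pooled Fertiliser Q does — Simpson's reversal.
Since field drainage is a pre-existing factor (not a product of the fertiliser) and it affects the outcome on its own, it is a confounder. The stratified rates, not the pooled rate, identify the causal effect.
Adjusting over the population distribution of field drainage: 0.265·(0.881−0.745) + 0.334·(0.411−0.247) + 0.401·(0.341−0.090) = +0.192.

+0.19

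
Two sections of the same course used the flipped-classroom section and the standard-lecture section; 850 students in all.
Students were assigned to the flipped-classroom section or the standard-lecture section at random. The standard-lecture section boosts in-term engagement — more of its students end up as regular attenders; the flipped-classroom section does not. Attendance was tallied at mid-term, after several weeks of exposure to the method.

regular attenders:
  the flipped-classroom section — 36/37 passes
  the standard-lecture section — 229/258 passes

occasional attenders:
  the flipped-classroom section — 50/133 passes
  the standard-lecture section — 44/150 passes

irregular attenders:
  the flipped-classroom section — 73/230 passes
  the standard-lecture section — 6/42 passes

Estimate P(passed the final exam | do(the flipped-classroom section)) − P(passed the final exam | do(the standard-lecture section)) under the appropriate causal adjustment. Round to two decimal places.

-0.22

Mid-term attendance here is a post-treatment variable shaped by the teaching method; conditioning on it would introduce bias rather than remove it. The overall comparison is the causal one.
The causal difference is the pooled difference: 0.398 − 0.620 = -0.223.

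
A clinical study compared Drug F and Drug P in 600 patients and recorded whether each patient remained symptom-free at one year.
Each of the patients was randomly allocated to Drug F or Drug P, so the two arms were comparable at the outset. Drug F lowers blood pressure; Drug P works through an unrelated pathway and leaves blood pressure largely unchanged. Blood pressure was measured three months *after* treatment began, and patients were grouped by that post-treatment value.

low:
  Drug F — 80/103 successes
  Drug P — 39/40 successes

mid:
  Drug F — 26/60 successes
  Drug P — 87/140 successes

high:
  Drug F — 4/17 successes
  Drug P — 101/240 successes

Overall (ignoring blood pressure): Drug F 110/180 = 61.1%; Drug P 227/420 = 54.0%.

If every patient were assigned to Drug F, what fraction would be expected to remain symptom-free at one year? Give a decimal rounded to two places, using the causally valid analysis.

Blood pressure lies on the pathway drug → blood pressure → outcome, so adjusting for it blocks the indirect effect. For the total causal effect of drug, use the unadjusted pooled rates.
So P(outcome | do(Drug F)) is just the pooled rate for Drug F: 110/180 = 0.611.

0.61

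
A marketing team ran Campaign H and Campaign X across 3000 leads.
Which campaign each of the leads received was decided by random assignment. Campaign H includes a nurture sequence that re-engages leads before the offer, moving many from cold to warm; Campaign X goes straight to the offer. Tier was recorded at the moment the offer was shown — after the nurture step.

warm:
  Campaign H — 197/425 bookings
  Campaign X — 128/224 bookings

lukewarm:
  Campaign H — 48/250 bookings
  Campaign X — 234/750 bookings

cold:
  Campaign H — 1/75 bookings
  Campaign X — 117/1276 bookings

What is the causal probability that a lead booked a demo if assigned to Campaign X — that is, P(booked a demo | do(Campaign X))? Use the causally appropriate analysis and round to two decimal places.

Within every engagement tier level Campaign X has the higher rate, yet pooled Campaign H does — Simpson's reversal.
Engagement tier here is a post-treatment variable shaped by the campaign; conditioning on it would introduce bias rather than remove it. The overall comparison is the causal one.
So P(outcome | do(Campaign X)) is just the pooled rate for Campaign X: 479/2250 = 0.213.

0.21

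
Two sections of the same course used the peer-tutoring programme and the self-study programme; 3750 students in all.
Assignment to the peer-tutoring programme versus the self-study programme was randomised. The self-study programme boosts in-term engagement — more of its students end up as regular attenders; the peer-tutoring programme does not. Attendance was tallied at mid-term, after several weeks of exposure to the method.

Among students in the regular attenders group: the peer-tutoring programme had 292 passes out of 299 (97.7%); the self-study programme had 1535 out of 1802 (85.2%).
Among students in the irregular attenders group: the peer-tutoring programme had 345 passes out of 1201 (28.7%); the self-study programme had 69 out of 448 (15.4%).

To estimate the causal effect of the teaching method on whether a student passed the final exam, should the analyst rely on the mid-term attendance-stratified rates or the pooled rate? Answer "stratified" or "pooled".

Mid-term attendance is recorded after the teaching method and is itself shifted by it — it sits on the causal path from teaching method to outcome. Conditioning on a mediator would strip out part of the effect we want; the pooled comparison gives the total causal effect.
Pooled: the peer-tutoring programme 42.5% vs the self-study programme 71.3%; the self-study programme is higher overall.

pooled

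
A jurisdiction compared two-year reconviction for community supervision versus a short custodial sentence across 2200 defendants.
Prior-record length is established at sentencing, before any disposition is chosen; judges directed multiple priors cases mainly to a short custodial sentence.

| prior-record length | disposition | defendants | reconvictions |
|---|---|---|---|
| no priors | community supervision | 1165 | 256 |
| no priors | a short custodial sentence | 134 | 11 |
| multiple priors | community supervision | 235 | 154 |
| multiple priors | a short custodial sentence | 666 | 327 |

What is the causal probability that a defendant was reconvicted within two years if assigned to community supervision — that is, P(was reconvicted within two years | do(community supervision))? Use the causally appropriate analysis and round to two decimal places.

Within every prior-record length level a short custodial sentence has the lower rate, yet pooled community supervision does — Simpson's reversal.
The imbalance in prior-record length arose from how defendants were allocated, not from anything the disposition did; and prior-record length independently affects the outcome. The pooled gap is confounded — condition on prior-record length.
Standardising community supervision to the population prior-record length mix: 0.590·256/1165 + 0.410·154/235 = 0.398.

0.40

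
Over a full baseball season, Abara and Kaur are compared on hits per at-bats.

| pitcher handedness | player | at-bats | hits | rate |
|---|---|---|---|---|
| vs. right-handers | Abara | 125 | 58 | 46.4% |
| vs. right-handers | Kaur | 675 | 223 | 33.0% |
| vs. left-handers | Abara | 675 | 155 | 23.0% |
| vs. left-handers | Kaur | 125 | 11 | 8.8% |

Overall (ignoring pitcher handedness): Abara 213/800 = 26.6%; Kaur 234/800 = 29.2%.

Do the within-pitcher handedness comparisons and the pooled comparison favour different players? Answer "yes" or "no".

yes

Within each pitcher handedness level (vs. right-handers 46.4% vs 33.0%; vs. left-handers 23.0% vs 8.8%), Abara has the higher rate every time. Pooled: 26.6% vs 29.2% — Kaur has the higher rate overall. The two comparisons disagree.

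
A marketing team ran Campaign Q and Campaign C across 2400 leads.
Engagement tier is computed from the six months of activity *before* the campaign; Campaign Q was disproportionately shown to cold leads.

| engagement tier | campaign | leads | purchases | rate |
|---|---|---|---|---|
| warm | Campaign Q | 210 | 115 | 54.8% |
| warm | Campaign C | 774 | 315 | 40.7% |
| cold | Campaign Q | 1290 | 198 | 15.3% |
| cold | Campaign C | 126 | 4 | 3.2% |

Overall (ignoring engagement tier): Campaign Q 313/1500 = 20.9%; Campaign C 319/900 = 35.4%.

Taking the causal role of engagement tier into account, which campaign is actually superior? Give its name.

Here engagement tier is a common cause — it drives both which campaign a case falls under and the outcome. The crude comparison mixes populations; the stratum-specific rates are the causally relevant ones.
Within each level — warm: 54.8% vs 40.7%; cold: 15.3% vs 3.2% — Campaign Q is higher every time.

Campaign Q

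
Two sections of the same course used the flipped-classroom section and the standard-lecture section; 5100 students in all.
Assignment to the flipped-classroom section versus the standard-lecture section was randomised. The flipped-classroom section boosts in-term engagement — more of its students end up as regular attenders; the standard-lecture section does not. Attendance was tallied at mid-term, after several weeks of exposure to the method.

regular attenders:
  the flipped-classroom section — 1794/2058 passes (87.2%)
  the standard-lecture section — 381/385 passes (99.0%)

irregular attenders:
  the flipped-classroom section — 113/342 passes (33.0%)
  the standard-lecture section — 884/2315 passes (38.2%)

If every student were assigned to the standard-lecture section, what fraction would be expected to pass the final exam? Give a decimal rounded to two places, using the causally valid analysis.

0.47

the standard-lecture section is higher inside every mid-term attendance stratum but the flipped-classroom section is higher in aggregate. Whether to stratify depends on how mid-term attendance relates to the teaching method.
Stratifying would compare teaching methods among students the teaching methods themselves sorted into mid-term attendance groups — a form of selection on an intermediate. The unconditioned pooled rates give the total causal effect.
So P(outcome | do(the standard-lecture section)) is just the pooled rate for the standard-lecture section: 1265/2700 = 0.469.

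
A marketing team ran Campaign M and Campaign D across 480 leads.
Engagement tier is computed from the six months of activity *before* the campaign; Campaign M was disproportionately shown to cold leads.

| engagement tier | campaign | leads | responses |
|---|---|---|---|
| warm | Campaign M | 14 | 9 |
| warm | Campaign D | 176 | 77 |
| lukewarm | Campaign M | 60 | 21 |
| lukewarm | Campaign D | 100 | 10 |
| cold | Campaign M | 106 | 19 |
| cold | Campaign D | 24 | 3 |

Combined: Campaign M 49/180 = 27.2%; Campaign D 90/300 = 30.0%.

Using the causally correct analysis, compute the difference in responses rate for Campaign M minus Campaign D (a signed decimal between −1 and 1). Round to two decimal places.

+0.18

Within every engagement tier level Campaign M has the higher rate, yet pooled Campaign D does — Simpson's reversal.
The imbalance in engagement tier arose from how leads were allocated, not from anything the campaign did; and engagement tier independently affects the outcome. The pooled gap is confounded — condition on engagement tier.
Adjusting over the population distribution of engagement tier: 0.396·(0.643−0.438) + 0.333·(0.350−0.100) + 0.271·(0.179−0.125) = +0.179.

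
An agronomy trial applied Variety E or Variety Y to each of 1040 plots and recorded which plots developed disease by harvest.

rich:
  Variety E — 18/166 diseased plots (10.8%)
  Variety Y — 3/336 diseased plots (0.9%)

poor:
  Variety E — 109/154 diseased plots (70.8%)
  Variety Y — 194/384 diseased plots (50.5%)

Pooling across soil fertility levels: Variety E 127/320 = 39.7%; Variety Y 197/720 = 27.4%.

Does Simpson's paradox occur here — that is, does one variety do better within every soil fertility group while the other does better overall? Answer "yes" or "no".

Within each soil fertility level (rich 10.8% vs 0.9%; poor 70.8% vs 50.5%), Variety Y has the lower rate every time. Pooled: 39.7% vs 27.4% — Variety Y has the lower rate overall. They agree.

no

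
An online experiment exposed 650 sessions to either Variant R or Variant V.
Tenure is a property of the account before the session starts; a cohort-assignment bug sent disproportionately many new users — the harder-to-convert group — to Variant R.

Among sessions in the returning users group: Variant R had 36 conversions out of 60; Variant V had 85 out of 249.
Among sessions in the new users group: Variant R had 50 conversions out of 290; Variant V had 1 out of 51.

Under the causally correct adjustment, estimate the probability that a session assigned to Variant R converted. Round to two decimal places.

0.38

Here user tenure is a common cause — it drives both which variant a case falls under and the outcome. The crude comparison mixes populations; the stratum-specific rates are the causally relevant ones.
Standardising Variant R to the population user tenure mix: 0.475·36/60 + 0.525·50/290 = 0.376.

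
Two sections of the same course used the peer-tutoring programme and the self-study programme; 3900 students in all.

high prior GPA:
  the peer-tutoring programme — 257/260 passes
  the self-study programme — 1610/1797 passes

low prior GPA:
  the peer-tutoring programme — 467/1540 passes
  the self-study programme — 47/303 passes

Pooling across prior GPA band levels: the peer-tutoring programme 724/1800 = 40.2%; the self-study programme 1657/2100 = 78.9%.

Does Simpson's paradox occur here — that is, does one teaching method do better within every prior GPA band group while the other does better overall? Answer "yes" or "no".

yes

Within each prior GPA band level (high prior GPA 98.8% vs 89.6%; low prior GPA 30.3% vs 15.5%), the peer-tutoring programme has the higher rate every time. Pooled: 40.2% vs 78.9% — the self-study programme has the higher rate overall. The two comparisons disagree.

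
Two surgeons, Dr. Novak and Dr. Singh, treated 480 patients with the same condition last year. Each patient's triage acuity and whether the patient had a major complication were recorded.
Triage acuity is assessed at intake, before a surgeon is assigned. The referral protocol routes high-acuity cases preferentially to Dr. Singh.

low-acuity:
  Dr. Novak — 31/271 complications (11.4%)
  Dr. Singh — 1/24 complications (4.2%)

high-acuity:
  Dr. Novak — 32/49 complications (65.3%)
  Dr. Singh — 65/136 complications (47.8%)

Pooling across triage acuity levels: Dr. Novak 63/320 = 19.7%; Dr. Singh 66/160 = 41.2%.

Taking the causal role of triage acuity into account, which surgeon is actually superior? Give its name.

The imbalance in triage acuity arose from how patients were allocated, not from anything the surgeon did; and triage acuity independently affects the outcome. The pooled gap is confounded — condition on triage acuity.
Within each level — low-acuity: 11.4% vs 4.2%; high-acuity: 65.3% vs 47.8% — Dr. Singh is lower every time.

Dr. Singh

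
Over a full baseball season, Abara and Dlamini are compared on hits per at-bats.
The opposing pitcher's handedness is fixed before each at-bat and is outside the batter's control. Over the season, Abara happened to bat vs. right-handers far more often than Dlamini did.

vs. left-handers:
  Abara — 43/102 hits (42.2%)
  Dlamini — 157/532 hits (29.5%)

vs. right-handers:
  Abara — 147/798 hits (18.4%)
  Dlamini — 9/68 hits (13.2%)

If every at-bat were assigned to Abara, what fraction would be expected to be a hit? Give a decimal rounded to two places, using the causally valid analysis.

0.28

Nothing the player does changes pitcher handedness; the imbalance is an allocation artefact. With pitcher handedness also predicting the outcome, the pooled figure is confounded, and the within-stratum comparison is the causal one.
Standardising Abara to the population pitcher handedness mix: 0.423·43/102 + 0.577·147/798 = 0.285.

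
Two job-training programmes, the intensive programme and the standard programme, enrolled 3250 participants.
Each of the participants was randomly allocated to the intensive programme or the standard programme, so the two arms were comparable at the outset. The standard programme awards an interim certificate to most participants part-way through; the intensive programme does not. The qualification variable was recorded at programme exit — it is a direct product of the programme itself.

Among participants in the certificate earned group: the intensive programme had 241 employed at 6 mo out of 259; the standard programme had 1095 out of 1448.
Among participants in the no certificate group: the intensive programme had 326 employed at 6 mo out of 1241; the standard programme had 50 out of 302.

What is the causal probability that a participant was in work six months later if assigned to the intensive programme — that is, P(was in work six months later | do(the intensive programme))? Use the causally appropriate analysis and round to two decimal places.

Qualification attained during the programme is downstream of the programme. One should not condition on a consequence of treatment, so the overall rates are the right comparison.
So P(outcome | do(the intensive programme)) is just the pooled rate for the intensive programme: 567/1500 = 0.378.

0.38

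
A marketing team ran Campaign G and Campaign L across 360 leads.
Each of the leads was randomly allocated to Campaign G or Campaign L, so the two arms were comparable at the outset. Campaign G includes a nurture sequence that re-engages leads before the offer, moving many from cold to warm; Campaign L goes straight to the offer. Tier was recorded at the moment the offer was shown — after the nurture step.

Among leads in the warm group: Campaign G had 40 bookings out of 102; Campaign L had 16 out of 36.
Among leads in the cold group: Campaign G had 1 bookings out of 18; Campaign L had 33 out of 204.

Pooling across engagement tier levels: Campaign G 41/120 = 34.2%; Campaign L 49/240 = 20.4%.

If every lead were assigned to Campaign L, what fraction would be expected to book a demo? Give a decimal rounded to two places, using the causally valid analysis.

0.20

Engagement tier here is a post-treatment variable shaped by the campaign; conditioning on it would introduce bias rather than remove it. The overall comparison is the causal one.
So P(outcome | do(Campaign L)) is just the pooled rate for Campaign L: 49/240 = 0.204.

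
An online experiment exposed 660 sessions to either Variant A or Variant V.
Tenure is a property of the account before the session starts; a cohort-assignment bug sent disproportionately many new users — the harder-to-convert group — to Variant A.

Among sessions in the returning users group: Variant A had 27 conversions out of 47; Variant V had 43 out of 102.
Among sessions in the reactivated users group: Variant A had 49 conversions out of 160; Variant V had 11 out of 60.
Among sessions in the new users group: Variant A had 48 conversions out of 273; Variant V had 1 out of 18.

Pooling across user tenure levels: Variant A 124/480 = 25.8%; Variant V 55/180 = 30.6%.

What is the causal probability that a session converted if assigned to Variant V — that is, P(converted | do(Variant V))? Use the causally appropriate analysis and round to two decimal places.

Here user tenure is a common cause — it drives both which variant a case falls under and the outcome. The crude comparison mixes populations; the stratum-specific rates are the causally relevant ones.
Standardising Variant V to the population user tenure mix: 0.226·43/102 + 0.333·11/60 + 0.441·1/18 = 0.181.

0.18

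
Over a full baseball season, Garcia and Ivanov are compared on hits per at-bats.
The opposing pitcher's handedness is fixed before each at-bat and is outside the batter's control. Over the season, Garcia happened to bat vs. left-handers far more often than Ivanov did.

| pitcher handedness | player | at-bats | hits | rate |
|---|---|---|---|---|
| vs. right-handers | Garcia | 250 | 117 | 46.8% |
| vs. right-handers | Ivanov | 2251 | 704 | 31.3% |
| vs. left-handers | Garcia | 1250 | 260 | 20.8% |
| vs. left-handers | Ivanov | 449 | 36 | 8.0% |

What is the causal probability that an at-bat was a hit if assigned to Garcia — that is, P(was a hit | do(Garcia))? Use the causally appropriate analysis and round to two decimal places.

0.36

Pitcher handedness is set before the player has any effect — it is not caused by the player — and it independently drives the outcome. That makes it a confounder, so the causal comparison is within pitcher handedness levels.
Standardising Garcia to the population pitcher handedness mix: 0.595·117/250 + 0.405·260/1250 = 0.363.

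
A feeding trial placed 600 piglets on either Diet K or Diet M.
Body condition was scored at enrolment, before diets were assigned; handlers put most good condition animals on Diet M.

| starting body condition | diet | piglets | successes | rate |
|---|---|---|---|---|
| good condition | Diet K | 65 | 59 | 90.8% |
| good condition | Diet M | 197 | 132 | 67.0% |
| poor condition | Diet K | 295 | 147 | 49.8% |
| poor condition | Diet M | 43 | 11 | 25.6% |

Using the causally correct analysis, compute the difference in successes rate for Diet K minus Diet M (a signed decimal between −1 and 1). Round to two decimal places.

The stratified and pooled comparisons disagree (Diet K wins within each starting body condition; Diet M wins overall), so the answer turns on the causal role of starting body condition.
Starting body condition is set before the diet has any effect — it is not caused by the diet — and it independently drives the outcome. That makes it a confounder, so the causal comparison is within starting body condition levels.
Adjusting over the population distribution of starting body condition: 0.437·(0.908−0.670) + 0.563·(0.498−0.256) = +0.240.

+0.24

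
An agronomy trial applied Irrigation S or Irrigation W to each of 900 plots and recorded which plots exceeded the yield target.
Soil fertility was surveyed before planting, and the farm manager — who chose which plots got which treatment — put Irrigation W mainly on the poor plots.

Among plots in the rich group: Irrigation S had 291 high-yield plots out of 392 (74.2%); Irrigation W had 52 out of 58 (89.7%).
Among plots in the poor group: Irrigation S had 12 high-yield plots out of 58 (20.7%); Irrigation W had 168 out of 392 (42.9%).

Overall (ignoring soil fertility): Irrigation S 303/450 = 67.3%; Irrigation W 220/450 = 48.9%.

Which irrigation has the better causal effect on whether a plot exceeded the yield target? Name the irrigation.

The stratified and pooled comparisons disagree (Irrigation W wins within each soil fertility; Irrigation S wins overall), so the answer turns on the causal role of soil fertility.
Soil fertility satisfies the back-door criterion: it is not a descendant of the irrigation, and it blocks the spurious path from irrigation to outcome. Adjusting for it (i.e., using the within-soil fertility rates) gives the causal effect.
Within each level — rich: 74.2% vs 89.7%; poor: 20.7% vs 42.9% — Irrigation W is higher every time.

Irrigation W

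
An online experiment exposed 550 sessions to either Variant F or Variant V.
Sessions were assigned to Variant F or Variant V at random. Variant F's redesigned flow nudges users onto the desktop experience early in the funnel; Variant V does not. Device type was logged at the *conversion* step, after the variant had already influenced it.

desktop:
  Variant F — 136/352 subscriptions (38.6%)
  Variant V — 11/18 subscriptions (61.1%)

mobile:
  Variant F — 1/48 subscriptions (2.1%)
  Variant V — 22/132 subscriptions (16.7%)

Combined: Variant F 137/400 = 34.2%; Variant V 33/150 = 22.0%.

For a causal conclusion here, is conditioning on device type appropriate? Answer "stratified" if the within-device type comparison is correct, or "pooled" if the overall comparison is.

pooled

The stratified and pooled comparisons disagree (Variant V wins within each device type; Variant F wins overall), so the answer turns on the causal role of device type.
Device type lies on the pathway variant → device type → outcome, so adjusting for it blocks the indirect effect. For the total causal effect of variant, use the unadjusted pooled rates.
Pooled: Variant F 34.2% vs Variant V 22.0%; Variant F is higher overall.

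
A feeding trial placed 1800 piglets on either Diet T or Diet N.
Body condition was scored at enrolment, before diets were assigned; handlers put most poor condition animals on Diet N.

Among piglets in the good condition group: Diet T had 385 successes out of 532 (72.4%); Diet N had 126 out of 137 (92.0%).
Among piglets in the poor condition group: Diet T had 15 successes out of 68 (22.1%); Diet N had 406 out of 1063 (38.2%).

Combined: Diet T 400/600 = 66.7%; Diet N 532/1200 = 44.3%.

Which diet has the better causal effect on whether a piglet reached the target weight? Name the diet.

The starting body condition-specific comparison favours Diet N throughout, but the pooled figures favour Diet T. The question is whether to condition on starting body condition.
Starting body condition differs across diets for reasons unrelated to any effect of the diet itself, and it separately predicts the outcome — a classic confounder. We must compare within starting body condition levels.
Within each level — good condition: 72.4% vs 92.0%; poor condition: 22.1% vs 38.2% — Diet N is higher every time.

Diet N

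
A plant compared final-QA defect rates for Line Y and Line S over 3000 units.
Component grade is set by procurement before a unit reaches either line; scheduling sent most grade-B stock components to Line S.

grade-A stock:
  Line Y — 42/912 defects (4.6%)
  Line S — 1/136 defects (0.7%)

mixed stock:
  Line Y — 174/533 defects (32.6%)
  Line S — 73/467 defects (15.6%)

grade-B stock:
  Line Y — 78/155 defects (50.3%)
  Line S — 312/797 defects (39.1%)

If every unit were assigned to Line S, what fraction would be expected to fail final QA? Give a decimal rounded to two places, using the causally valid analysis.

0.18

Line S is lower inside every component grade stratum but Line Y is lower in aggregate. Whether to stratify depends on how component grade relates to the line.
Component grade satisfies the back-door criterion: it is not a descendant of the line, and it blocks the spurious path from line to outcome. Adjusting for it (i.e., using the within-component grade rates) gives the causal effect.
Standardising Line S to the population component grade mix: 0.349·1/136 + 0.333·73/467 + 0.317·312/797 = 0.179.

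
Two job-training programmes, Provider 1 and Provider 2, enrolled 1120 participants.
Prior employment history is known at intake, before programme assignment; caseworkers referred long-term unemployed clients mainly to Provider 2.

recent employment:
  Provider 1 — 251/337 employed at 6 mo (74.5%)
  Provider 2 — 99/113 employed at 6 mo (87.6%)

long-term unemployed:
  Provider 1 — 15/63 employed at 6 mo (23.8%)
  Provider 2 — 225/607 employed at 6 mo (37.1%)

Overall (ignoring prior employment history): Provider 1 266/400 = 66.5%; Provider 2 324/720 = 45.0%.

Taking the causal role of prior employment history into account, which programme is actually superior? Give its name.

Prior employment history differs across programmes for reasons unrelated to any effect of the programme itself, and it separately predicts the outcome — a classic confounder. We must compare within prior employment history levels.
Within each level — recent employment: 74.5% vs 87.6%; long-term unemployed: 23.8% vs 37.1% — Provider 2 is higher every time.

Provider 2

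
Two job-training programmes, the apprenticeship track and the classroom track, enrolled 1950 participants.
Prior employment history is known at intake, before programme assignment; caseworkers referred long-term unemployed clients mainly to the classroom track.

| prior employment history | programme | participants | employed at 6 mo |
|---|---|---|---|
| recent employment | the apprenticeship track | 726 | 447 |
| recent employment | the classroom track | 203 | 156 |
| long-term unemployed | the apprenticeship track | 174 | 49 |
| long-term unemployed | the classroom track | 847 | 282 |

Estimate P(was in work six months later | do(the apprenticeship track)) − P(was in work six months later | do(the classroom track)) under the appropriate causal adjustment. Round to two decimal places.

-0.10

Within every prior employment history level the classroom track has the higher rate, yet pooled the apprenticeship track does — Simpson's reversal.
The imbalance in prior employment history arose from how participants were allocated, not from anything the programme did; and prior employment history independently affects the outcome. The pooled gap is confounded — condition on prior employment history.
Adjusting over the population distribution of prior employment history: 0.476·(0.616−0.768) + 0.524·(0.282−0.333) = -0.100.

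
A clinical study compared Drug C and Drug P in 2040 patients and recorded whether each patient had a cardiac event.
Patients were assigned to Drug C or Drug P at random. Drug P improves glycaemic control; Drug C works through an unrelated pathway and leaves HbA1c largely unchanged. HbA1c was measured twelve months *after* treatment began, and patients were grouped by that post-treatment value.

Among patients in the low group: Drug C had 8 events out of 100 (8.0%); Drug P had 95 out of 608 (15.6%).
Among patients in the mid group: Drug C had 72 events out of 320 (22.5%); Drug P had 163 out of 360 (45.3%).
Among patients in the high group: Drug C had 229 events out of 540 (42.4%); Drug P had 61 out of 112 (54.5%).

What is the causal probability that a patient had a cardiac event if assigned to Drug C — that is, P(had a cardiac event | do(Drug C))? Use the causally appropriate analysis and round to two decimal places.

Because the drug influences HbA1c, HbA1c is a post-treatment mediator, not a confounder. Stratifying on it would bias the estimate; the causal effect is the crude pooled difference.
So P(outcome | do(Drug C)) is just the pooled rate for Drug C: 309/960 = 0.322.

0.32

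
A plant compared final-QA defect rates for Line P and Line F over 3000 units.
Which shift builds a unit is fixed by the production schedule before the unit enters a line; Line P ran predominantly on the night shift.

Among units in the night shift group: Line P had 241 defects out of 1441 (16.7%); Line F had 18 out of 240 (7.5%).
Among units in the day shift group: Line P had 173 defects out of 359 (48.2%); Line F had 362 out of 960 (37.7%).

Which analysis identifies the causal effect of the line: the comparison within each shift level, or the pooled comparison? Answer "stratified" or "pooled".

The shift-specific comparison favours Line F throughout, but the pooled figures favour Line P. The question is whether to condition on shift.
Nothing the line does changes shift; the imbalance is an allocation artefact. With shift also predicting the outcome, the pooled figure is confounded, and the within-stratum comparison is the causal one.
Within each level — night shift: 16.7% vs 7.5%; day shift: 48.2% vs 37.7% — Line F is lower every time.

stratified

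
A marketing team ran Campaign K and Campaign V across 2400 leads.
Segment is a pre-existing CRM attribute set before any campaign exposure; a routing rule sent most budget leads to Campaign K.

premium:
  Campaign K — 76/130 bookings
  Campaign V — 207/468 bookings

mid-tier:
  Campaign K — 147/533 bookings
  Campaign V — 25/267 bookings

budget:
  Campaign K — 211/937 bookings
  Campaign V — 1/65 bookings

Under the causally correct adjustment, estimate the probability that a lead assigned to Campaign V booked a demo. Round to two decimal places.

Customer segment is set before the campaign has any effect — it is not caused by the campaign — and it independently drives the outcome. That makes it a confounder, so the causal comparison is within customer segment levels.
Standardising Campaign V to the population customer segment mix: 0.249·207/468 + 0.333·25/267 + 0.417·1/65 = 0.148.

0.15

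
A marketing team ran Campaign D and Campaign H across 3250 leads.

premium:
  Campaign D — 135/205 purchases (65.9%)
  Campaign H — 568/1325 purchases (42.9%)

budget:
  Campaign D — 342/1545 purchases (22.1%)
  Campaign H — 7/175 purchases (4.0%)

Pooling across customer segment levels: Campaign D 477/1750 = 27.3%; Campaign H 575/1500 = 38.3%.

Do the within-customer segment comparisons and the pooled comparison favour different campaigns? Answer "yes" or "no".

yes

Within each customer segment level (premium 65.9% vs 42.9%; budget 22.1% vs 4.0%), Campaign D has the higher rate every time. Pooled: 27.3% vs 38.3% — Campaign H has the higher rate overall. The two comparisons disagree.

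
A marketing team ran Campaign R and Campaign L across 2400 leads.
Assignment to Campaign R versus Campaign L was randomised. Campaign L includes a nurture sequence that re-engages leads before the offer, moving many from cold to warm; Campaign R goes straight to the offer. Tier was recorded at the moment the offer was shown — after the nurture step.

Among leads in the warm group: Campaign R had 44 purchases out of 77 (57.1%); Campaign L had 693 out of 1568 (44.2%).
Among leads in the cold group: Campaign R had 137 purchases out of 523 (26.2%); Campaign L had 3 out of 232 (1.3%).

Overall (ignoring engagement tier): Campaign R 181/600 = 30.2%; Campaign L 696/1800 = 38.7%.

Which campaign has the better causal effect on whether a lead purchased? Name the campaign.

Within every engagement tier level Campaign R has the higher rate, yet pooled Campaign L does — Simpson's reversal.
Stratifying would compare campaigns among leads the campaigns themselves sorted into engagement tier groups — a form of selection on an intermediate. The unconditioned pooled rates give the total causal effect.
Pooled: Campaign R 30.2% vs Campaign L 38.7%; Campaign L is higher overall.

Campaign L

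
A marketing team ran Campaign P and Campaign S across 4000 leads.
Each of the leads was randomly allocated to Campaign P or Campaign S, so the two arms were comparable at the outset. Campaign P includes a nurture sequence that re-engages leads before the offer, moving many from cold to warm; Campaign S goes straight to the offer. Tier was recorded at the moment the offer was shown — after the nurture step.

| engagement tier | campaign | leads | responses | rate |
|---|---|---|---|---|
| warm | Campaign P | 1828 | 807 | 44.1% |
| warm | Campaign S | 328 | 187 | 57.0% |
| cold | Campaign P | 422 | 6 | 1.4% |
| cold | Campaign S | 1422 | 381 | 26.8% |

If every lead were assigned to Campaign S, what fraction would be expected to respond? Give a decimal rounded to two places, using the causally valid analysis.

Campaign S is higher inside every engagement tier stratum but Campaign P is higher in aggregate. Whether to stratify depends on how engagement tier relates to the campaign.
Engagement tier is downstream of the campaign. One should not condition on a consequence of treatment, so the overall rates are the right comparison.
So P(outcome | do(Campaign S)) is just the pooled rate for Campaign S: 568/1750 = 0.325.

0.32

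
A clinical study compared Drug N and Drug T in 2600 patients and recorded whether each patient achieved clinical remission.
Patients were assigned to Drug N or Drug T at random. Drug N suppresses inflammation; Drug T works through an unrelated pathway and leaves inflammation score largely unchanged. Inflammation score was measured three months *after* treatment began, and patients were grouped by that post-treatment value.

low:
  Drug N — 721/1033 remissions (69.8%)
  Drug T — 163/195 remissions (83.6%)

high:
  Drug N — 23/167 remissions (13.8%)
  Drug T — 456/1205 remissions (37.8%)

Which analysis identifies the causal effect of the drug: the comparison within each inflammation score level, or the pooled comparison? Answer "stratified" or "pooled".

The inflammation score-specific comparison favours Drug T throughout, but the pooled figures favour Drug N. The question is whether to condition on inflammation score.
Because the drug influences inflammation score, inflammation score is a post-treatment mediator, not a confounder. Stratifying on it would bias the estimate; the causal effect is the crude pooled difference.
Pooled: Drug N 62.0% vs Drug T 44.2%; Drug N is higher overall.

pooled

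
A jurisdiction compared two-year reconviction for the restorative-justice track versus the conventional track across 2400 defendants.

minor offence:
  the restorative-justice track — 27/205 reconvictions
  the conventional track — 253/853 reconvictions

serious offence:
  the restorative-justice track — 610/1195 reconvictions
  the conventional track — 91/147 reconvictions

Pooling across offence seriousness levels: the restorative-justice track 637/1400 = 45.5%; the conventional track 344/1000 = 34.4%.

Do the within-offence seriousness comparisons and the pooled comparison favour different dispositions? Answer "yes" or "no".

Within each offence seriousness level (minor offence 13.2% vs 29.7%; serious offence 51.0% vs 61.9%), the restorative-justice track has the lower rate every time. Pooled: 45.5% vs 34.4% — the conventional track has the lower rate overall. The two comparisons disagree.

yes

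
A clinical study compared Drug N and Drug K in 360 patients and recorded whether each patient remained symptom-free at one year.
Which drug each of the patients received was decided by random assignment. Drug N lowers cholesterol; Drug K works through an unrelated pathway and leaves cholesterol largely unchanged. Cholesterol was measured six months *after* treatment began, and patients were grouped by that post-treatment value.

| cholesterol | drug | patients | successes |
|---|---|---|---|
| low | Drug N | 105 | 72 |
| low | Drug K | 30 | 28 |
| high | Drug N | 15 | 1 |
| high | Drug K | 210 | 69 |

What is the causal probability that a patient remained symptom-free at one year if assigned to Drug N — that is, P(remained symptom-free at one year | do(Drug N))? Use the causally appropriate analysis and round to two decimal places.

Cholesterol is downstream of the drug. One should not condition on a consequence of treatment, so the overall rates are the right comparison.
So P(outcome | do(Drug N)) is just the pooled rate for Drug N: 73/120 = 0.608.

0.61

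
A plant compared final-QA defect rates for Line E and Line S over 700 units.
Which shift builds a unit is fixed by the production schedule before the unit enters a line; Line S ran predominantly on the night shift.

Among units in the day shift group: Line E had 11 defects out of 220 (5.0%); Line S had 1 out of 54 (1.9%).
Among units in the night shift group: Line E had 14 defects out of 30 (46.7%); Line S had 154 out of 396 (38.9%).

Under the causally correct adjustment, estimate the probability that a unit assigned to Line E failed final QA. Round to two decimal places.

The imbalance in shift arose from how units were allocated, not from anything the line did; and shift independently affects the outcome. The pooled gap is confounded — condition on shift.
Standardising Line E to the population shift mix: 0.391·11/220 + 0.609·14/30 = 0.304.

0.30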